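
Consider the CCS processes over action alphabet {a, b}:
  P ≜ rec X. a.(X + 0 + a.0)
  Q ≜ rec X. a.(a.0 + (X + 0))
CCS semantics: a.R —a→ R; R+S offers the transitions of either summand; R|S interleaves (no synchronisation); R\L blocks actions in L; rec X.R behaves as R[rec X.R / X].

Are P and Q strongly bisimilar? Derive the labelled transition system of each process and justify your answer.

Reachable graph of P (3 states):
  m0 = rec X. a.(X + 0 + a.0) | —a→ m1
  m1 = (rec X. a.(X + 0 + a.0)) + 0 + a.0 | —a→ m1, —a→ m2
  m2 = 0 | (no moves)
Reachable graph of Q (3 states):
  n0 = rec X. a.(a.0 + (X + 0)) | —a→ n1
  n1 = a.0 + ((rec X. a.(a.0 + (X + 0))) + 0) | —a→ n1, —a→ n2
  n2 = 0 | (no moves)
Bisimilarity quotient blocks:
  B0 = {m0, n0}
  B1 = {m1, n1}
  B2 = {m2, n2}
m0 ∈ B0, n0 ∈ B0 → same block

YES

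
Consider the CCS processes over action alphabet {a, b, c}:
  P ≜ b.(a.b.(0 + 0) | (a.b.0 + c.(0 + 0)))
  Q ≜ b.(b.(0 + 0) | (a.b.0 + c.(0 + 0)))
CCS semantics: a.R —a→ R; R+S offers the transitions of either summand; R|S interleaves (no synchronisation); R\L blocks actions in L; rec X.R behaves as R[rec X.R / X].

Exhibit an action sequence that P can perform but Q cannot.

LTS(P): 13 reachable states
  s0 = b.(a.b.(0 + 0) | (a.b.0 + c.(0 + 0))) | --b--▸ s1
  s1 = a.b.(0 + 0) | (a.b.0 + c.(0 + 0)) | --a--▸ s2, --a--▸ s3, --c--▸ s4
  s2 = a.b.(0 + 0) | b.0 | --a--▸ s5, --b--▸ s6
  s3 = b.(0 + 0) | (a.b.0 + c.(0 + 0)) | --a--▸ s5, --b--▸ s7, --c--▸ s8
  s4 = a.b.(0 + 0) | (0 + 0) | --a--▸ s8
  s5 = b.(0 + 0) | b.0 | --b--▸ s10, --b--▸ s9
  s6 = a.b.(0 + 0) | 0 | --a--▸ s10
  s7 = (0 + 0) | (a.b.0 + c.(0 + 0)) | --a--▸ s9, --c--▸ s11
  s8 = b.(0 + 0) | (0 + 0) | --b--▸ s11
  s9 = (0 + 0) | b.0 | --b--▸ s12
  s10 = b.(0 + 0) | 0 | --b--▸ s12
  s11 = (0 + 0) | (0 + 0) | stopped
  s12 = (0 + 0) | 0 | stopped
LTS(Q): 9 reachable states
  t0 = b.(b.(0 + 0) | (a.b.0 + c.(0 + 0))) | --b--▸ t1
  t1 = b.(0 + 0) | (a.b.0 + c.(0 + 0)) | --a--▸ t2, --b--▸ t3, --c--▸ t4
  t2 = b.(0 + 0) | b.0 | --b--▸ t5, --b--▸ t6
  t3 = (0 + 0) | (a.b.0 + c.(0 + 0)) | --a--▸ t5, --c--▸ t7
  t4 = b.(0 + 0) | (0 + 0) | --b--▸ t7
  t5 = (0 + 0) | b.0 | --b--▸ t8
  t6 = b.(0 + 0) | 0 | --b--▸ t8
  t7 = (0 + 0) | (0 + 0) | stopped
  t8 = (0 + 0) | 0 | stopped
Trace ⟨baa⟩ through P, begin at {s0}:
  [1] b ⇒ {s1}
  [2] a ⇒ {s2, s3}
  [3] a ⇒ {s5}
  P completes σ.
Trace ⟨baa⟩ through Q, begin at {t0}:
  [1] b ⇒ {t1}
  [2] a ⇒ {t2}
  [3] a ⇒ ∅ (Q stuck)

baa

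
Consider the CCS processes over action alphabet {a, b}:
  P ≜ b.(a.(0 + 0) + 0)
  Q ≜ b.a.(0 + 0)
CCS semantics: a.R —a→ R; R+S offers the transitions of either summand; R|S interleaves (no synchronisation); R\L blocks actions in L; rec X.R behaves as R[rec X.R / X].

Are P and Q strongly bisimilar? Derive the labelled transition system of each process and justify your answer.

P's transition system — 3 states:
  s0 = b.(a.(0 + 0) + 0) → -b-> s1
  s1 = a.(0 + 0) + 0 → -a-> s2
  s2 = 0 + 0 → ∅
Q's transition system — 3 states:
  t0 = b.a.(0 + 0) → -b-> t1
  t1 = a.(0 + 0) → -a-> t2
  t2 = 0 + 0 → ∅
Bisimilarity quotient blocks:
  B0 = {s0, t0}
  B1 = {s1, t1}
  B2 = {s2, t2}
s0 ∈ B0, t0 ∈ B0 → same block

P ~ Q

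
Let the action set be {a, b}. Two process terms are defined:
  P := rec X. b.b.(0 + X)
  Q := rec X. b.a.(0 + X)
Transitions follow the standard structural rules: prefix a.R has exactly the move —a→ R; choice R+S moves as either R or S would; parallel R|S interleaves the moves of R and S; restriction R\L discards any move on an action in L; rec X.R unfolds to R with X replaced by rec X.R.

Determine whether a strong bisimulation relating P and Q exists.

P's transition system — 3 states:
  u0 = rec X. b.b.(0 + X) → ··b··> u1
  u1 = b.(0 + (rec X. b.b.(0 + X))) → ··b··> u2
  u2 = 0 + (rec X. b.b.(0 + X)) → ··b··> u1
Q's transition system — 3 states:
  v0 = rec X. b.a.(0 + X) → ··b··> v1
  v1 = a.(0 + (rec X. b.a.(0 + X))) → ··a··> v2
  v2 = 0 + (rec X. b.a.(0 + X)) → ··b··> v1
Partition-refinement fixed point:
  B0 = {u0, u1, u2}
  B1 = {v0, v2}
  B2 = {v1}
u0 ∈ B0, v0 ∈ B1 → different blocks

P ≁ Q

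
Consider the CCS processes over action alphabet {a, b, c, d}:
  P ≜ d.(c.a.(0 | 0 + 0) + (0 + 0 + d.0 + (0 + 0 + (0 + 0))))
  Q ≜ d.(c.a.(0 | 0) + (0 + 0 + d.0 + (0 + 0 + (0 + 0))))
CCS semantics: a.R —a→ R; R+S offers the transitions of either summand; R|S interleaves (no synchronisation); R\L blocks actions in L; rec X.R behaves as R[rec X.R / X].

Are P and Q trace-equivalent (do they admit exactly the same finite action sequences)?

LTS(P): 5 reachable states
  m0 = d.(c.a.(0 | 0 + 0) + (0 + 0 + d.0 + (0 + 0 + (0 + 0)))) :: -d-> m1
  m1 = c.a.(0 | 0 + 0) + (0 + 0 + d.0 + (0 + 0 + (0 + 0))) :: -c-> m2, -d-> m3
  m2 = a.(0 | 0 + 0) :: -a-> m4
  m3 = 0 :: deadlocked
  m4 = 0 | 0 + 0 :: deadlocked
LTS(Q): 5 reachable states
  n0 = d.(c.a.(0 | 0) + (0 + 0 + d.0 + (0 + 0 + (0 + 0)))) :: -d-> n1
  n1 = c.a.(0 | 0) + (0 + 0 + d.0 + (0 + 0 + (0 + 0))) :: -c-> n2, -d-> n3
  n2 = a.(0 | 0) :: -a-> n4
  n3 = 0 :: deadlocked
  n4 = 0 | 0 :: deadlocked
Partition-refinement fixed point:
  B0 = {m0, n0}
  B1 = {m1, n1}
  B2 = {m2, n2}
  B3 = {m3, m4, n3, n4}
m0 ∈ B0, n0 ∈ B0 → same block
Bisimilar ⇒ trace-equivalent.

YES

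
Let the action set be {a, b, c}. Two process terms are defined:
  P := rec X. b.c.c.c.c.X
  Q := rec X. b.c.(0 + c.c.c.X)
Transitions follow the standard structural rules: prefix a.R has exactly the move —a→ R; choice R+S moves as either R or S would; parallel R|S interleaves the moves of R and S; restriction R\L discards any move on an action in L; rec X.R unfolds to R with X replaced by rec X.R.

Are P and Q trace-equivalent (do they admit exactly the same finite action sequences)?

Reachable graph of P (5 states):
  u0 = rec X. b.c.c.c.c.X has moves —b→ u1
  u1 = c.c.c.c.(rec X. b.c.c.c.c.X) has moves —c→ u2
  u2 = c.c.c.(rec X. b.c.c.c.c.X) has moves —c→ u3
  u3 = c.c.(rec X. b.c.c.c.c.X) has moves —c→ u4
  u4 = c.(rec X. b.c.c.c.c.X) has moves —c→ u0
Reachable graph of Q (5 states):
  v0 = rec X. b.c.(0 + c.c.c.X) has moves —b→ v1
  v1 = c.(0 + c.c.c.(rec X. b.c.(0 + c.c.c.X))) has moves —c→ v2
  v2 = 0 + c.c.c.(rec X. b.c.(0 + c.c.c.X)) has moves —c→ v3
  v3 = c.c.(rec X. b.c.(0 + c.c.c.X)) has moves —c→ v4
  v4 = c.(rec X. b.c.(0 + c.c.c.X)) has moves —c→ v0
Partition-refinement fixed point:
  B0 = {u0, v0}
  B1 = {u1, v1}
  B2 = {u2, v2}
  B3 = {u3, v3}
  B4 = {u4, v4}
u0 ∈ B0, v0 ∈ B0 → same block
Bisimilar ⇒ trace-equivalent.

traces(P) = traces(Q)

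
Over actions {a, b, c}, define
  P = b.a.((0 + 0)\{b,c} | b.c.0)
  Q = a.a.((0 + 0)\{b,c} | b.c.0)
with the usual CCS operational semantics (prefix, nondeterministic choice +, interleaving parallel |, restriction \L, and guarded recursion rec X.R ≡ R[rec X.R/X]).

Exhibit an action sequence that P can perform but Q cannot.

P's transition system — 5 states:
  s0 = b.a.((0 + 0)\{b,c} | b.c.0) | —b→ s1
  s1 = a.((0 + 0)\{b,c} | b.c.0) | —a→ s2
  s2 = (0 + 0)\{b,c} | b.c.0 | —b→ s3
  s3 = (0 + 0)\{b,c} | c.0 | —c→ s4
  s4 = (0 + 0)\{b,c} | 0 | deadlocked
Q's transition system — 5 states:
  t0 = a.a.((0 + 0)\{b,c} | b.c.0) | —a→ t1
  t1 = a.((0 + 0)\{b,c} | b.c.0) | —a→ t2
  t2 = (0 + 0)\{b,c} | b.c.0 | —b→ t3
  t3 = (0 + 0)\{b,c} | c.0 | —c→ t4
  t4 = (0 + 0)\{b,c} | 0 | deadlocked
Executing b from P (initial set {s0}):
  [1] b ⇒ {s1}
  ✓ P
Executing b from Q (initial set {t0}):
  [1] b ⇒ ∅ (Q stuck)

b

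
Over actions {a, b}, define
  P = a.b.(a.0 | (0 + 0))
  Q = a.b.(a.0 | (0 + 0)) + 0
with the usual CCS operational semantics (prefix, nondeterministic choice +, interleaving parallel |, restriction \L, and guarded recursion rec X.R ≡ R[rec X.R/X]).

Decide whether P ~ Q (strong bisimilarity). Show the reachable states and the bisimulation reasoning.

bisimilar

LTS(P): 4 reachable states
  m0 = a.b.(a.0 | (0 + 0)) → —a→ m1
  m1 = b.(a.0 | (0 + 0)) → —b→ m2
  m2 = a.0 | (0 + 0) → —a→ m3
  m3 = 0 | (0 + 0) → deadlocked
LTS(Q): 4 reachable states
  n0 = a.b.(a.0 | (0 + 0)) + 0 → —a→ n1
  n1 = b.(a.0 | (0 + 0)) → —b→ n2
  n2 = a.0 | (0 + 0) → —a→ n3
  n3 = 0 | (0 + 0) → deadlocked
Coarsest stable partition (strong bisimilarity classes):
  B0 = {m0, n0}
  B1 = {m1, n1}
  B2 = {m2, n2}
  B3 = {m3, n3}
m0 ∈ B0, n0 ∈ B0 → same block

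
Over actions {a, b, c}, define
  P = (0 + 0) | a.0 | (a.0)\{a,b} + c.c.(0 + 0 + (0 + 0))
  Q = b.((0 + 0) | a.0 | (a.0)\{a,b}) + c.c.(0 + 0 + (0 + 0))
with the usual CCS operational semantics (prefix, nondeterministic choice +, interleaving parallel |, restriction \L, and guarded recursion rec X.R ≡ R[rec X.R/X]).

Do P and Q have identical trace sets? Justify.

LTS(P): 4 reachable states
  p0 = (0 + 0) | a.0 | (a.0)\{a,b} + c.c.(0 + 0 + (0 + 0)) has moves ··a··> p1, ··c··> p2
  p1 = (0 + 0) | 0 | (a.0)\{a,b} has moves (no moves)
  p2 = c.(0 + 0 + (0 + 0)) has moves ··c··> p3
  p3 = 0 + 0 + (0 + 0) has moves (no moves)
LTS(Q): 5 reachable states
  q0 = b.((0 + 0) | a.0 | (a.0)\{a,b}) + c.c.(0 + 0 + (0 + 0)) has moves ··b··> q1, ··c··> q2
  q1 = (0 + 0) | a.0 | (a.0)\{a,b} has moves ··a··> q3
  q2 = c.(0 + 0 + (0 + 0)) has moves ··c··> q4
  q3 = (0 + 0) | 0 | (a.0)\{a,b} has moves (no moves)
  q4 = 0 + 0 + (0 + 0) has moves (no moves)
Trace ⟨a⟩ through P, begin at {p0}:
  step 1 (a): {p1}
  P completes σ.
Trace ⟨a⟩ through Q, begin at {q0}:
  step 1 (a): ∅  — Q cannot continue

traces(P) ≠ traces(Q) — witness ⟨a⟩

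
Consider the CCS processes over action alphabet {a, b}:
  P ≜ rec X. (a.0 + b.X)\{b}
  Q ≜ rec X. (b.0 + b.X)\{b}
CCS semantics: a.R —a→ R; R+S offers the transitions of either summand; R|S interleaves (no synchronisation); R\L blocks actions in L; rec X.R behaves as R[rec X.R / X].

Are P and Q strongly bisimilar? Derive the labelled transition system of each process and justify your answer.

P ≁ Q

Reachable graph of P (2 states):
  s0 = rec X. (a.0 + b.X)\{b} → —a→ s1
  s1 = 0\{b} → stopped
Reachable graph of Q (1 states):
  t0 = rec X. (b.0 + b.X)\{b} → stopped
Coarsest stable partition (strong bisimilarity classes):
  B0 = {s0}
  B1 = {s1, t0}
s0 ∈ B0, t0 ∈ B1 → different blocks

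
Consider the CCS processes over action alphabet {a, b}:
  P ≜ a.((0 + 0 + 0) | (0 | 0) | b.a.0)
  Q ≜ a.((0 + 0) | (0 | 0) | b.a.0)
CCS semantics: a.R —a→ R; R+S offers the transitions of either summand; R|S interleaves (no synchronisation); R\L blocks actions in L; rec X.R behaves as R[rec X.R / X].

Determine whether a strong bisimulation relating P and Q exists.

YES

P's transition system — 4 states:
  p0 = a.((0 + 0 + 0) | (0 | 0) | b.a.0) has moves =a=> p1
  p1 = (0 + 0 + 0) | (0 | 0) | b.a.0 has moves =b=> p2
  p2 = (0 + 0 + 0) | (0 | 0) | a.0 has moves =a=> p3
  p3 = (0 + 0 + 0) | (0 | 0) | 0 has moves deadlocked
Q's transition system — 4 states:
  q0 = a.((0 + 0) | (0 | 0) | b.a.0) has moves =a=> q1
  q1 = (0 + 0) | (0 | 0) | b.a.0 has moves =b=> q2
  q2 = (0 + 0) | (0 | 0) | a.0 has moves =a=> q3
  q3 = (0 + 0) | (0 | 0) | 0 has moves deadlocked
Coarsest stable partition (strong bisimilarity classes):
  B0 = {p0, q0}
  B1 = {p1, q1}
  B2 = {p2, q2}
  B3 = {p3, q3}
p0 ∈ B0, q0 ∈ B0 → same block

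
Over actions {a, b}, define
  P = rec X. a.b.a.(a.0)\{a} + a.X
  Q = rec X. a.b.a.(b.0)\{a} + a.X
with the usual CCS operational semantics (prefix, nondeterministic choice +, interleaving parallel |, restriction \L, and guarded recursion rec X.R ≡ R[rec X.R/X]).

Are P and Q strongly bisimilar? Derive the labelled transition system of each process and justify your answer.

NO

LTS(P): 4 reachable states
  p0 = rec X. a.b.a.(a.0)\{a} + a.X :: --a--▸ p0, --a--▸ p1
  p1 = b.a.(a.0)\{a} :: --b--▸ p2
  p2 = a.(a.0)\{a} :: --a--▸ p3
  p3 = (a.0)\{a} :: stopped
LTS(Q): 5 reachable states
  q0 = rec X. a.b.a.(b.0)\{a} + a.X :: --a--▸ q0, --a--▸ q1
  q1 = b.a.(b.0)\{a} :: --b--▸ q2
  q2 = a.(b.0)\{a} :: --a--▸ q3
  q3 = (b.0)\{a} :: --b--▸ q4
  q4 = 0\{a} :: stopped
Coarsest stable partition (strong bisimilarity classes):
  B0 = {p0}
  B1 = {p1}
  B2 = {p2}
  B3 = {p3, q4}
  B4 = {q0}
  B5 = {q1}
  B6 = {q2}
  B7 = {q3}
p0 ∈ B0, q0 ∈ B4 → different blocks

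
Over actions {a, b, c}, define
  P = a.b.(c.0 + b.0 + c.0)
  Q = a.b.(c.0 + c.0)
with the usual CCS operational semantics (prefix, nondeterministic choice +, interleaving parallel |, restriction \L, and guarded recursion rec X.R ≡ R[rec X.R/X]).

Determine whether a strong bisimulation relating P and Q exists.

P ≁ Q

P's transition system — 4 states:
  m0 = a.b.(c.0 + b.0 + c.0) → --a--▸ m1
  m1 = b.(c.0 + b.0 + c.0) → --b--▸ m2
  m2 = c.0 + b.0 + c.0 → --b--▸ m3, --c--▸ m3
  m3 = 0 → ∅
Q's transition system — 4 states:
  n0 = a.b.(c.0 + c.0) → --a--▸ n1
  n1 = b.(c.0 + c.0) → --b--▸ n2
  n2 = c.0 + c.0 → --c--▸ n3
  n3 = 0 → ∅
Coarsest stable partition (strong bisimilarity classes):
  B0 = {m0}
  B1 = {m1}
  B2 = {m2}
  B3 = {m3, n3}
  B4 = {n0}
  B5 = {n1}
  B6 = {n2}
m0 ∈ B0, n0 ∈ B4 → different blocks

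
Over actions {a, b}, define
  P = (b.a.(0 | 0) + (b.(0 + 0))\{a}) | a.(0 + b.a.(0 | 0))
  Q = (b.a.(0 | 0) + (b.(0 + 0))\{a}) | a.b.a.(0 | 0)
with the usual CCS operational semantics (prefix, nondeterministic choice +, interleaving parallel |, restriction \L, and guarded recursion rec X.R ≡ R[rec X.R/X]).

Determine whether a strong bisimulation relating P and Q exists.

Reachable graph of P (16 states):
  p0 = (b.a.(0 | 0) + (b.(0 + 0))\{a}) | a.(0 + b.a.(0 | 0)) ⊢ =a=> p1, =b=> p2, =b=> p3
  p1 = (b.a.(0 | 0) + (b.(0 + 0))\{a}) | (0 + b.a.(0 | 0)) ⊢ =b=> p4, =b=> p5, =b=> p6
  p2 = (0 + 0)\{a} | a.(0 + b.a.(0 | 0)) ⊢ =a=> p4
  p3 = a.(0 | 0) | a.(0 + b.a.(0 | 0)) ⊢ =a=> p6, =a=> p7
  p4 = (0 + 0)\{a} | (0 + b.a.(0 | 0)) ⊢ =b=> p8
  p5 = (b.a.(0 | 0) + (b.(0 + 0))\{a}) | a.(0 | 0) ⊢ =a=> p9, =b=> p10, =b=> p8
  p6 = a.(0 | 0) | (0 + b.a.(0 | 0)) ⊢ =a=> p11, =b=> p10
  p7 = 0 | 0 | a.(0 + b.a.(0 | 0)) ⊢ =a=> p11
  p8 = (0 + 0)\{a} | a.(0 | 0) ⊢ =a=> p12
  p9 = (b.a.(0 | 0) + (b.(0 + 0))\{a}) | (0 | 0) ⊢ =b=> p12, =b=> p13
  p10 = a.(0 | 0) | a.(0 | 0) ⊢ =a=> p13, =a=> p14
  p11 = 0 | 0 | (0 + b.a.(0 | 0)) ⊢ =b=> p14
  p12 = (0 + 0)\{a} | (0 | 0) ⊢ ∅
  p13 = a.(0 | 0) | (0 | 0) ⊢ =a=> p15
  p14 = 0 | 0 | a.(0 | 0) ⊢ =a=> p15
  p15 = 0 | 0 | (0 | 0) ⊢ ∅
Reachable graph of Q (16 states):
  q0 = (b.a.(0 | 0) + (b.(0 + 0))\{a}) | a.b.a.(0 | 0) ⊢ =a=> q1, =b=> q2, =b=> q3
  q1 = (b.a.(0 | 0) + (b.(0 + 0))\{a}) | b.a.(0 | 0) ⊢ =b=> q4, =b=> q5, =b=> q6
  q2 = (0 + 0)\{a} | a.b.a.(0 | 0) ⊢ =a=> q4
  q3 = a.(0 | 0) | a.b.a.(0 | 0) ⊢ =a=> q6, =a=> q7
  q4 = (0 + 0)\{a} | b.a.(0 | 0) ⊢ =b=> q8
  q5 = (b.a.(0 | 0) + (b.(0 + 0))\{a}) | a.(0 | 0) ⊢ =a=> q9, =b=> q10, =b=> q8
  q6 = a.(0 | 0) | b.a.(0 | 0) ⊢ =a=> q11, =b=> q10
  q7 = 0 | 0 | a.b.a.(0 | 0) ⊢ =a=> q11
  q8 = (0 + 0)\{a} | a.(0 | 0) ⊢ =a=> q12
  q9 = (b.a.(0 | 0) + (b.(0 + 0))\{a}) | (0 | 0) ⊢ =b=> q12, =b=> q13
  q10 = a.(0 | 0) | a.(0 | 0) ⊢ =a=> q13, =a=> q14
  q11 = 0 | 0 | b.a.(0 | 0) ⊢ =b=> q14
  q12 = (0 + 0)\{a} | (0 | 0) ⊢ ∅
  q13 = a.(0 | 0) | (0 | 0) ⊢ =a=> q15
  q14 = 0 | 0 | a.(0 | 0) ⊢ =a=> q15
  q15 = 0 | 0 | (0 | 0) ⊢ ∅
Bisimilarity quotient blocks:
  B0 = {p0, q0}
  B1 = {p3, q3}
  B2 = {p6, q6}
  B3 = {p10, q10}
  B4 = {p13, p14, p8, q13, q14, q8}
  B5 = {p12, p15, q12, q15}
  B6 = {p11, p4, q11, q4}
  B7 = {p2, p7, q2, q7}
  B8 = {p1, q1}
  B9 = {p5, q5}
  B10 = {p9, q9}
p0 ∈ B0, q0 ∈ B0 → same block

bisimilar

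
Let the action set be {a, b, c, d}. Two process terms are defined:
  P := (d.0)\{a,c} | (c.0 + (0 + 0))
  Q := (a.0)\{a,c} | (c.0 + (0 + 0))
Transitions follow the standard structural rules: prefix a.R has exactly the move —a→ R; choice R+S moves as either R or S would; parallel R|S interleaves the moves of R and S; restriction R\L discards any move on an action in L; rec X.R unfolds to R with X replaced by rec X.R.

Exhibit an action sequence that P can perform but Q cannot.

d

Reachable graph of P (4 states):
  m0 = (d.0)\{a,c} | (c.0 + (0 + 0)) → --c--▸ m1, --d--▸ m2
  m1 = (d.0)\{a,c} | 0 → --d--▸ m3
  m2 = 0\{a,c} | (c.0 + (0 + 0)) → --c--▸ m3
  m3 = 0\{a,c} | 0 → ·
Reachable graph of Q (2 states):
  n0 = (a.0)\{a,c} | (c.0 + (0 + 0)) → --c--▸ n1
  n1 = (a.0)\{a,c} | 0 → ·
Executing d from P (initial set {m0}):
  after d @ step 1: {m2}
  — P admits the full trace.
Executing d from Q (initial set {n0}):
  after d @ step 1: no successor for Q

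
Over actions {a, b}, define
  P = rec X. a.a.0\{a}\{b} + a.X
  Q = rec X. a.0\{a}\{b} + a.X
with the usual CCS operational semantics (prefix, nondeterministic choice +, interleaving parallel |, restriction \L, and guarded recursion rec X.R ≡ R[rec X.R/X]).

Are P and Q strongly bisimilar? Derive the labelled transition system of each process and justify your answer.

P's transition system — 3 states:
  m0 = rec X. a.a.0\{a}\{b} + a.X :: ··a··> m0, ··a··> m1
  m1 = a.0\{a}\{b} :: ··a··> m2
  m2 = 0\{a}\{b} :: (no moves)
Q's transition system — 2 states:
  n0 = rec X. a.0\{a}\{b} + a.X :: ··a··> n0, ··a··> n1
  n1 = 0\{a}\{b} :: (no moves)
Coarsest stable partition (strong bisimilarity classes):
  B0 = {m0}
  B1 = {m1}
  B2 = {m2, n1}
  B3 = {n0}
m0 ∈ B0, n0 ∈ B3 → different blocks

P ≁ Q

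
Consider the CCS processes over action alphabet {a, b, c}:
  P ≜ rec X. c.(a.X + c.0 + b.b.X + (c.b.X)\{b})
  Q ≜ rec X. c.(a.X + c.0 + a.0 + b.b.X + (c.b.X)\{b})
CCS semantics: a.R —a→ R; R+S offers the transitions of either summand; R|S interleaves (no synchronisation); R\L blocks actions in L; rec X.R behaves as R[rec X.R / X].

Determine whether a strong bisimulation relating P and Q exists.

NO

Reachable graph of P (5 states):
  m0 = rec X. c.(a.X + c.0 + b.b.X + (c.b.X)\{b}) has moves --c--▸ m1
  m1 = a.(rec X. c.(a.X + c.0 + b.b.X + (c.b.X)\{b})) + c.0 + b.b.(rec X. c.(a.X + c.0 + b.b.X + (c.b.X)\{b})) + (c.b.(rec X. c.(a.X + c.0 + b.b.X + (c.b.X)\{b})))\{b} has moves --a--▸ m0, --b--▸ m2, --c--▸ m3, --c--▸ m4
  m2 = b.(rec X. c.(a.X + c.0 + b.b.X + (c.b.X)\{b})) has moves --b--▸ m0
  m3 = (b.(rec X. c.(a.X + c.0 + b.b.X + (c.b.X)\{b})))\{b} has moves deadlocked
  m4 = 0 has moves deadlocked
Reachable graph of Q (5 states):
  n0 = rec X. c.(a.X + c.0 + a.0 + b.b.X + (c.b.X)\{b}) has moves --c--▸ n1
  n1 = a.(rec X. c.(a.X + c.0 + a.0 + b.b.X + (c.b.X)\{b})) + c.0 + a.0 + b.b.(rec X. c.(a.X + c.0 + a.0 + b.b.X + (c.b.X)\{b})) + (c.b.(rec X. c.(a.X + c.0 + a.0 + b.b.X + (c.b.X)\{b})))\{b} has moves --a--▸ n0, --a--▸ n2, --b--▸ n3, --c--▸ n2, --c--▸ n4
  n2 = 0 has moves deadlocked
  n3 = b.(rec X. c.(a.X + c.0 + a.0 + b.b.X + (c.b.X)\{b})) has moves --b--▸ n0
  n4 = (b.(rec X. c.(a.X + c.0 + a.0 + b.b.X + (c.b.X)\{b})))\{b} has moves deadlocked
Partition-refinement fixed point:
  B0 = {m0}
  B1 = {m1}
  B2 = {m3, m4, n2, n4}
  B3 = {m2}
  B4 = {n0}
  B5 = {n1}
  B6 = {n3}
m0 ∈ B0, n0 ∈ B4 → different blocks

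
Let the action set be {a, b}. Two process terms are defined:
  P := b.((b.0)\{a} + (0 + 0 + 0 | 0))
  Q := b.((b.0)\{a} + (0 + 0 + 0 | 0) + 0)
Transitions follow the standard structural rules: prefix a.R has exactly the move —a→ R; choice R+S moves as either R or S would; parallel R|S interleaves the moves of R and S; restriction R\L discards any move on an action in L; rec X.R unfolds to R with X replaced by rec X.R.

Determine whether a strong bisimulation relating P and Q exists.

bisimilar

LTS(P): 3 reachable states
  s0 = b.((b.0)\{a} + (0 + 0 + 0 | 0)) | -b-> s1
  s1 = (b.0)\{a} + (0 + 0 + 0 | 0) | -b-> s2
  s2 = 0\{a} | ∅
LTS(Q): 3 reachable states
  t0 = b.((b.0)\{a} + (0 + 0 + 0 | 0) + 0) | -b-> t1
  t1 = (b.0)\{a} + (0 + 0 + 0 | 0) + 0 | -b-> t2
  t2 = 0\{a} | ∅
Coarsest stable partition (strong bisimilarity classes):
  B0 = {s0, t0}
  B1 = {s1, t1}
  B2 = {s2, t2}
s0 ∈ B0, t0 ∈ B0 → same block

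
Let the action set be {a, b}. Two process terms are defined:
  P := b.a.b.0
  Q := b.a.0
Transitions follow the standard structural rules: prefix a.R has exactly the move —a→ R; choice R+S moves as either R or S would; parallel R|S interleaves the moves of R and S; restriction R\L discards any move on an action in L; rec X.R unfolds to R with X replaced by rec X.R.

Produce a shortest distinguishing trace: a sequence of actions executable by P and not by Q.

bab

Reachable graph of P (4 states):
  m0 = b.a.b.0 → —b→ m1
  m1 = a.b.0 → —a→ m2
  m2 = b.0 → —b→ m3
  m3 = 0 → stopped
Reachable graph of Q (3 states):
  n0 = b.a.0 → —b→ n1
  n1 = a.0 → —a→ n2
  n2 = 0 → stopped
Executing bab from P (initial set {m0}):
  after b @ step 1: {m1}
  after a @ step 2: {m2}
  after b @ step 3: {m3}
  ✓ P
Executing bab from Q (initial set {n0}):
  after b @ step 1: {n1}
  after a @ step 2: {n2}
  after b @ step 3: ∅  — Q cannot continue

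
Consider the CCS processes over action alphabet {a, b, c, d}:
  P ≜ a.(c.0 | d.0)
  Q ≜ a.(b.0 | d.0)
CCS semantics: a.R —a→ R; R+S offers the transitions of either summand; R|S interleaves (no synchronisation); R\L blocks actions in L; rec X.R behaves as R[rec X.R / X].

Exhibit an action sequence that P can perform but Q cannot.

P's transition system — 5 states:
  p0 = a.(c.0 | d.0) has moves --a--▸ p1
  p1 = c.0 | d.0 has moves --c--▸ p2, --d--▸ p3
  p2 = 0 | d.0 has moves --d--▸ p4
  p3 = c.0 | 0 has moves --c--▸ p4
  p4 = 0 | 0 has moves ·
Q's transition system — 5 states:
  q0 = a.(b.0 | d.0) has moves --a--▸ q1
  q1 = b.0 | d.0 has moves --b--▸ q2, --d--▸ q3
  q2 = 0 | d.0 has moves --d--▸ q4
  q3 = b.0 | 0 has moves --b--▸ q4
  q4 = 0 | 0 has moves ·
Trace ⟨ac⟩ through P, begin at {p0}:
  step 1 (a): {p1}
  step 2 (c): {p2}
  — P admits the full trace.
Trace ⟨ac⟩ through Q, begin at {q0}:
  step 1 (a): {q1}
  step 2 (c): ∅ (Q stuck)

ac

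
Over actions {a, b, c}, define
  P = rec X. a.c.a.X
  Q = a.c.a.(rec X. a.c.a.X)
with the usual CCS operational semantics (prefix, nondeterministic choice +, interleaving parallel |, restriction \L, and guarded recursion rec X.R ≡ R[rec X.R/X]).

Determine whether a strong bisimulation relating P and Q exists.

P ~ Q

LTS(P): 3 reachable states
  s0 = rec X. a.c.a.X has moves ··a··> s1
  s1 = c.a.(rec X. a.c.a.X) has moves ··c··> s2
  s2 = a.(rec X. a.c.a.X) has moves ··a··> s0
LTS(Q): 4 reachable states
  t0 = a.c.a.(rec X. a.c.a.X) has moves ··a··> t1
  t1 = c.a.(rec X. a.c.a.X) has moves ··c··> t2
  t2 = a.(rec X. a.c.a.X) has moves ··a··> t3
  t3 = rec X. a.c.a.X has moves ··a··> t1
Bisimilarity quotient blocks:
  B0 = {s0, t0, t3}
  B1 = {s1, t1}
  B2 = {s2, t2}
s0 ∈ B0, t0 ∈ B0 → same block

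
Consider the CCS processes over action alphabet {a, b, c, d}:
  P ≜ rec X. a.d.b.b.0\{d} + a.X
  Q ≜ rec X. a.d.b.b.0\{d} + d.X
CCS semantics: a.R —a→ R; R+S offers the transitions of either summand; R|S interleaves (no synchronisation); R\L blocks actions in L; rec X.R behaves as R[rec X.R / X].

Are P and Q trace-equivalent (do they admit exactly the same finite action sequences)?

P's transition system — 5 states:
  s0 = rec X. a.d.b.b.0\{d} + a.X has moves —a→ s0, —a→ s1
  s1 = d.b.b.0\{d} has moves —d→ s2
  s2 = b.b.0\{d} has moves —b→ s3
  s3 = b.0\{d} has moves —b→ s4
  s4 = 0\{d} has moves stopped
Q's transition system — 5 states:
  t0 = rec X. a.d.b.b.0\{d} + d.X has moves —a→ t1, —d→ t0
  t1 = d.b.b.0\{d} has moves —d→ t2
  t2 = b.b.0\{d} has moves —b→ t3
  t3 = b.0\{d} has moves —b→ t4
  t4 = 0\{d} has moves stopped
Trace ⟨aa⟩ through P, begin at {s0}:
  after a @ step 1: {s0, s1}
  after a @ step 2: {s0, s1}
  P completes σ.
Trace ⟨aa⟩ through Q, begin at {t0}:
  after a @ step 1: {t1}
  after a @ step 2: ∅ (Q stuck)

NO — witness ⟨aa⟩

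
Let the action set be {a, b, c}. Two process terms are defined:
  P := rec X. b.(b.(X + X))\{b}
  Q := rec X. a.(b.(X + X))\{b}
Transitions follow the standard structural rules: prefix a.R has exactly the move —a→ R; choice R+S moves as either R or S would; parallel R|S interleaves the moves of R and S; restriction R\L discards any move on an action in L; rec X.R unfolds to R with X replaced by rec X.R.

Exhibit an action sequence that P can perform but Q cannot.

b

P's transition system — 2 states:
  p0 = rec X. b.(b.(X + X))\{b} | =b=> p1
  p1 = (b.((rec X. b.(b.(X + X))\{b}) + (rec X. b.(b.(X + X))\{b})))\{b} | ·
Q's transition system — 2 states:
  q0 = rec X. a.(b.(X + X))\{b} | =a=> q1
  q1 = (b.((rec X. a.(b.(X + X))\{b}) + (rec X. a.(b.(X + X))\{b})))\{b} | ·
Executing b from P (initial set {p0}):
  step 1 (b): {p1}
  P completes σ.
Executing b from Q (initial set {q0}):
  step 1 (b): no successor for Q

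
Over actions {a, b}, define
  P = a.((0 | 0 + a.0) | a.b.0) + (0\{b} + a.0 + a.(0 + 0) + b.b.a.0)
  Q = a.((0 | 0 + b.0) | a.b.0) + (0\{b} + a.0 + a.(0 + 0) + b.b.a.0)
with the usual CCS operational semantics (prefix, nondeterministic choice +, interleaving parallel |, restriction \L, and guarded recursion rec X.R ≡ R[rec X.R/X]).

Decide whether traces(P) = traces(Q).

Reachable graph of P (11 states):
  u0 = a.((0 | 0 + a.0) | a.b.0) + (0\{b} + a.0 + a.(0 + 0) + b.b.a.0) | --a--▸ u1, --a--▸ u2, --a--▸ u3, --b--▸ u4
  u1 = (0 | 0 + a.0) | a.b.0 | --a--▸ u5, --a--▸ u6
  u2 = 0 | stopped
  u3 = 0 + 0 | stopped
  u4 = b.a.0 | --b--▸ u7
  u5 = (0 | 0 + a.0) | b.0 | --a--▸ u8, --b--▸ u9
  u6 = 0 | a.b.0 | --a--▸ u8
  u7 = a.0 | --a--▸ u2
  u8 = 0 | b.0 | --b--▸ u10
  u9 = (0 | 0 + a.0) | 0 | --a--▸ u10
  u10 = 0 | 0 | stopped
Reachable graph of Q (11 states):
  v0 = a.((0 | 0 + b.0) | a.b.0) + (0\{b} + a.0 + a.(0 + 0) + b.b.a.0) | --a--▸ v1, --a--▸ v2, --a--▸ v3, --b--▸ v4
  v1 = (0 | 0 + b.0) | a.b.0 | --a--▸ v5, --b--▸ v6
  v2 = 0 | stopped
  v3 = 0 + 0 | stopped
  v4 = b.a.0 | --b--▸ v7
  v5 = (0 | 0 + b.0) | b.0 | --b--▸ v8, --b--▸ v9
  v6 = 0 | a.b.0 | --a--▸ v9
  v7 = a.0 | --a--▸ v2
  v8 = (0 | 0 + b.0) | 0 | --b--▸ v10
  v9 = 0 | b.0 | --b--▸ v10
  v10 = 0 | 0 | stopped
Trace ⟨aaa⟩ through P, begin at {u0}:
  step 1 (a): {u1, u2, u3}
  step 2 (a): {u5, u6}
  step 3 (a): {u8}
  P completes σ.
Trace ⟨aaa⟩ through Q, begin at {v0}:
  step 1 (a): {v1, v2, v3}
  step 2 (a): {v5}
  step 3 (a): no successor for Q

NO — witness ⟨aaa⟩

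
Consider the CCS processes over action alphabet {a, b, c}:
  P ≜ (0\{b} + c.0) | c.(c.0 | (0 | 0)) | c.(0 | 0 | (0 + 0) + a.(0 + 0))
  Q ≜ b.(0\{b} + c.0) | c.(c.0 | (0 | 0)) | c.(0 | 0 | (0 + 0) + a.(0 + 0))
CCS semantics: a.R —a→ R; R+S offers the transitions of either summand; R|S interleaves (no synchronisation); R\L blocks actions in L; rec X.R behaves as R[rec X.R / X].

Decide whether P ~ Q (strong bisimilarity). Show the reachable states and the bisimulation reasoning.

not bisimilar

LTS(P): 18 reachable states
  u0 = (0\{b} + c.0) | c.(c.0 | (0 | 0)) | c.(0 | 0 | (0 + 0) + a.(0 + 0)) has moves --c--▸ u1, --c--▸ u2, --c--▸ u3
  u1 = (0\{b} + c.0) | (c.0 | (0 | 0)) | c.(0 | 0 | (0 + 0) + a.(0 + 0)) has moves --c--▸ u4, --c--▸ u5, --c--▸ u6
  u2 = (0\{b} + c.0) | c.(c.0 | (0 | 0)) | (0 | 0 | (0 + 0) + a.(0 + 0)) has moves --a--▸ u7, --c--▸ u5, --c--▸ u8
  u3 = 0 | c.(c.0 | (0 | 0)) | c.(0 | 0 | (0 + 0) + a.(0 + 0)) has moves --c--▸ u6, --c--▸ u8
  u4 = (0\{b} + c.0) | (0 | (0 | 0)) | c.(0 | 0 | (0 + 0) + a.(0 + 0)) has moves --c--▸ u10, --c--▸ u9
  u5 = (0\{b} + c.0) | (c.0 | (0 | 0)) | (0 | 0 | (0 + 0) + a.(0 + 0)) has moves --a--▸ u11, --c--▸ u12, --c--▸ u9
  u6 = 0 | (c.0 | (0 | 0)) | c.(0 | 0 | (0 + 0) + a.(0 + 0)) has moves --c--▸ u10, --c--▸ u12
  u7 = (0\{b} + c.0) | c.(c.0 | (0 | 0)) | (0 + 0) has moves --c--▸ u11, --c--▸ u13
  u8 = 0 | c.(c.0 | (0 | 0)) | (0 | 0 | (0 + 0) + a.(0 + 0)) has moves --a--▸ u13, --c--▸ u12
  u9 = (0\{b} + c.0) | (0 | (0 | 0)) | (0 | 0 | (0 + 0) + a.(0 + 0)) has moves --a--▸ u14, --c--▸ u15
  u10 = 0 | (0 | (0 | 0)) | c.(0 | 0 | (0 + 0) + a.(0 + 0)) has moves --c--▸ u15
  u11 = (0\{b} + c.0) | (c.0 | (0 | 0)) | (0 + 0) has moves --c--▸ u14, --c--▸ u16
  u12 = 0 | (c.0 | (0 | 0)) | (0 | 0 | (0 + 0) + a.(0 + 0)) has moves --a--▸ u16, --c--▸ u15
  u13 = 0 | c.(c.0 | (0 | 0)) | (0 + 0) has moves --c--▸ u16
  u14 = (0\{b} + c.0) | (0 | (0 | 0)) | (0 + 0) has moves --c--▸ u17
  u15 = 0 | (0 | (0 | 0)) | (0 | 0 | (0 + 0) + a.(0 + 0)) has moves --a--▸ u17
  u16 = 0 | (c.0 | (0 | 0)) | (0 + 0) has moves --c--▸ u17
  u17 = 0 | (0 | (0 | 0)) | (0 + 0) has moves ∅
LTS(Q): 27 reachable states
  v0 = b.(0\{b} + c.0) | c.(c.0 | (0 | 0)) | c.(0 | 0 | (0 + 0) + a.(0 + 0)) has moves --b--▸ v1, --c--▸ v2, --c--▸ v3
  v1 = (0\{b} + c.0) | c.(c.0 | (0 | 0)) | c.(0 | 0 | (0 + 0) + a.(0 + 0)) has moves --c--▸ v4, --c--▸ v5, --c--▸ v6
  v2 = b.(0\{b} + c.0) | (c.0 | (0 | 0)) | c.(0 | 0 | (0 + 0) + a.(0 + 0)) has moves --b--▸ v4, --c--▸ v7, --c--▸ v8
  v3 = b.(0\{b} + c.0) | c.(c.0 | (0 | 0)) | (0 | 0 | (0 + 0) + a.(0 + 0)) has moves --a--▸ v9, --b--▸ v5, --c--▸ v8
  v4 = (0\{b} + c.0) | (c.0 | (0 | 0)) | c.(0 | 0 | (0 + 0) + a.(0 + 0)) has moves --c--▸ v10, --c--▸ v11, --c--▸ v12
  v5 = (0\{b} + c.0) | c.(c.0 | (0 | 0)) | (0 | 0 | (0 + 0) + a.(0 + 0)) has moves --a--▸ v13, --c--▸ v11, --c--▸ v14
  v6 = 0 | c.(c.0 | (0 | 0)) | c.(0 | 0 | (0 + 0) + a.(0 + 0)) has moves --c--▸ v12, --c--▸ v14
  v7 = b.(0\{b} + c.0) | (0 | (0 | 0)) | c.(0 | 0 | (0 + 0) + a.(0 + 0)) has moves --b--▸ v10, --c--▸ v15
  v8 = b.(0\{b} + c.0) | (c.0 | (0 | 0)) | (0 | 0 | (0 + 0) + a.(0 + 0)) has moves --a--▸ v16, --b--▸ v11, --c--▸ v15
  v9 = b.(0\{b} + c.0) | c.(c.0 | (0 | 0)) | (0 + 0) has moves --b--▸ v13, --c--▸ v16
  v10 = (0\{b} + c.0) | (0 | (0 | 0)) | c.(0 | 0 | (0 + 0) + a.(0 + 0)) has moves --c--▸ v17, --c--▸ v18
  v11 = (0\{b} + c.0) | (c.0 | (0 | 0)) | (0 | 0 | (0 + 0) + a.(0 + 0)) has moves --a--▸ v19, --c--▸ v17, --c--▸ v20
  v12 = 0 | (c.0 | (0 | 0)) | c.(0 | 0 | (0 + 0) + a.(0 + 0)) has moves --c--▸ v18, --c--▸ v20
  v13 = (0\{b} + c.0) | c.(c.0 | (0 | 0)) | (0 + 0) has moves --c--▸ v19, --c--▸ v21
  v14 = 0 | c.(c.0 | (0 | 0)) | (0 | 0 | (0 + 0) + a.(0 + 0)) has moves --a--▸ v21, --c--▸ v20
  v15 = b.(0\{b} + c.0) | (0 | (0 | 0)) | (0 | 0 | (0 + 0) + a.(0 + 0)) has moves --a--▸ v22, --b--▸ v17
  v16 = b.(0\{b} + c.0) | (c.0 | (0 | 0)) | (0 + 0) has moves --b--▸ v19, --c--▸ v22
  v17 = (0\{b} + c.0) | (0 | (0 | 0)) | (0 | 0 | (0 + 0) + a.(0 + 0)) has moves --a--▸ v23, --c--▸ v24
  v18 = 0 | (0 | (0 | 0)) | c.(0 | 0 | (0 + 0) + a.(0 + 0)) has moves --c--▸ v24
  v19 = (0\{b} + c.0) | (c.0 | (0 | 0)) | (0 + 0) has moves --c--▸ v23, --c--▸ v25
  v20 = 0 | (c.0 | (0 | 0)) | (0 | 0 | (0 + 0) + a.(0 + 0)) has moves --a--▸ v25, --c--▸ v24
  v21 = 0 | c.(c.0 | (0 | 0)) | (0 + 0) has moves --c--▸ v25
  v22 = b.(0\{b} + c.0) | (0 | (0 | 0)) | (0 + 0) has moves --b--▸ v23
  v23 = (0\{b} + c.0) | (0 | (0 | 0)) | (0 + 0) has moves --c--▸ v26
  v24 = 0 | (0 | (0 | 0)) | (0 | 0 | (0 + 0) + a.(0 + 0)) has moves --a--▸ v26
  v25 = 0 | (c.0 | (0 | 0)) | (0 + 0) has moves --c--▸ v26
  v26 = 0 | (0 | (0 | 0)) | (0 + 0) has moves ∅
Partition-refinement fixed point:
  B0 = {u0, v1}
  B1 = {u1, u3, v4, v6}
  B2 = {u4, u6, v10, v12}
  B3 = {u10, v18}
  B4 = {u15, v24}
  B5 = {u17, v26}
  B6 = {u12, u9, v17, v20}
  B7 = {u14, u16, v23, v25}
  B8 = {u5, u8, v11, v14}
  B9 = {u11, u13, v19, v21}
  B10 = {u2, v5}
  B11 = {u7, v13}
  B12 = {v0}
  B13 = {v2}
  B14 = {v7}
  B15 = {v15}
  B16 = {v22}
  B17 = {v8}
  B18 = {v16}
  B19 = {v3}
  B20 = {v9}
u0 ∈ B0, v0 ∈ B12 → different blocks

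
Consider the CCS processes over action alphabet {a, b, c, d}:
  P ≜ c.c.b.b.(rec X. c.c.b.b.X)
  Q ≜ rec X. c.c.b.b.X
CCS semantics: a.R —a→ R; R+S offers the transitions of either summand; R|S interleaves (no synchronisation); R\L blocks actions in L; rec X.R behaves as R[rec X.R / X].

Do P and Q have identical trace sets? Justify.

Reachable graph of P (5 states):
  s0 = c.c.b.b.(rec X. c.c.b.b.X) has moves =c=> s1
  s1 = c.b.b.(rec X. c.c.b.b.X) has moves =c=> s2
  s2 = b.b.(rec X. c.c.b.b.X) has moves =b=> s3
  s3 = b.(rec X. c.c.b.b.X) has moves =b=> s4
  s4 = rec X. c.c.b.b.X has moves =c=> s1
Reachable graph of Q (4 states):
  t0 = rec X. c.c.b.b.X has moves =c=> t1
  t1 = c.b.b.(rec X. c.c.b.b.X) has moves =c=> t2
  t2 = b.b.(rec X. c.c.b.b.X) has moves =b=> t3
  t3 = b.(rec X. c.c.b.b.X) has moves =b=> t0
Coarsest stable partition (strong bisimilarity classes):
  B0 = {s0, s4, t0}
  B1 = {s1, t1}
  B2 = {s2, t2}
  B3 = {s3, t3}
s0 ∈ B0, t0 ∈ B0 → same block
Bisimilar ⇒ trace-equivalent.

trace-equivalent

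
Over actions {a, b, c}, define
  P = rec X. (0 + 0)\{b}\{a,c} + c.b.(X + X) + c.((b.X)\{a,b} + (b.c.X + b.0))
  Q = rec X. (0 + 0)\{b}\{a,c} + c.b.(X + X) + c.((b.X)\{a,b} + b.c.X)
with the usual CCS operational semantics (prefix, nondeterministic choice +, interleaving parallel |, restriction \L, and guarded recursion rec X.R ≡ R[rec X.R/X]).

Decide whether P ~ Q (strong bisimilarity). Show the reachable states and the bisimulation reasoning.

P ≁ Q

LTS(P): 6 reachable states
  p0 = rec X. (0 + 0)\{b}\{a,c} + c.b.(X + X) + c.((b.X)\{a,b} + (b.c.X + b.0)) has moves -c-> p1, -c-> p2
  p1 = (b.(rec X. (0 + 0)\{b}\{a,c} + c.b.(X + X) + c.((b.X)\{a,b} + (b.c.X + b.0))))\{a,b} + (b.c.(rec X. (0 + 0)\{b}\{a,c} + c.b.(X + X) + c.((b.X)\{a,b} + (b.c.X + b.0))) + b.0) has moves -b-> p3, -b-> p4
  p2 = b.((rec X. (0 + 0)\{b}\{a,c} + c.b.(X + X) + c.((b.X)\{a,b} + (b.c.X + b.0))) + (rec X. (0 + 0)\{b}\{a,c} + c.b.(X + X) + c.((b.X)\{a,b} + (b.c.X + b.0)))) has moves -b-> p5
  p3 = 0 has moves (no moves)
  p4 = c.(rec X. (0 + 0)\{b}\{a,c} + c.b.(X + X) + c.((b.X)\{a,b} + (b.c.X + b.0))) has moves -c-> p0
  p5 = (rec X. (0 + 0)\{b}\{a,c} + c.b.(X + X) + c.((b.X)\{a,b} + (b.c.X + b.0))) + (rec X. (0 + 0)\{b}\{a,c} + c.b.(X + X) + c.((b.X)\{a,b} + (b.c.X + b.0))) has moves -c-> p1, -c-> p2
LTS(Q): 5 reachable states
  q0 = rec X. (0 + 0)\{b}\{a,c} + c.b.(X + X) + c.((b.X)\{a,b} + b.c.X) has moves -c-> q1, -c-> q2
  q1 = (b.(rec X. (0 + 0)\{b}\{a,c} + c.b.(X + X) + c.((b.X)\{a,b} + b.c.X)))\{a,b} + b.c.(rec X. (0 + 0)\{b}\{a,c} + c.b.(X + X) + c.((b.X)\{a,b} + b.c.X)) has moves -b-> q3
  q2 = b.((rec X. (0 + 0)\{b}\{a,c} + c.b.(X + X) + c.((b.X)\{a,b} + b.c.X)) + (rec X. (0 + 0)\{b}\{a,c} + c.b.(X + X) + c.((b.X)\{a,b} + b.c.X))) has moves -b-> q4
  q3 = c.(rec X. (0 + 0)\{b}\{a,c} + c.b.(X + X) + c.((b.X)\{a,b} + b.c.X)) has moves -c-> q0
  q4 = (rec X. (0 + 0)\{b}\{a,c} + c.b.(X + X) + c.((b.X)\{a,b} + b.c.X)) + (rec X. (0 + 0)\{b}\{a,c} + c.b.(X + X) + c.((b.X)\{a,b} + b.c.X)) has moves -c-> q1, -c-> q2
Bisimilarity quotient blocks:
  B0 = {p0, p5}
  B1 = {p1}
  B2 = {p4}
  B3 = {p3}
  B4 = {p2}
  B5 = {q0, q4}
  B6 = {q1}
  B7 = {q3}
  B8 = {q2}
p0 ∈ B0, q0 ∈ B5 → different blocks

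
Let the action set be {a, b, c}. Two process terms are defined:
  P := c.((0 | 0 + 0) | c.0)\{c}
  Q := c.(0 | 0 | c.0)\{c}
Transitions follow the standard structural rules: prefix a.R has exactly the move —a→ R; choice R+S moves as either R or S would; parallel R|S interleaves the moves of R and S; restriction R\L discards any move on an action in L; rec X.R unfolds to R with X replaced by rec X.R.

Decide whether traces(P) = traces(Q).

Reachable graph of P (2 states):
  p0 = c.((0 | 0 + 0) | c.0)\{c} ⊢ =c=> p1
  p1 = ((0 | 0 + 0) | c.0)\{c} ⊢ ∅
Reachable graph of Q (2 states):
  q0 = c.(0 | 0 | c.0)\{c} ⊢ =c=> q1
  q1 = (0 | 0 | c.0)\{c} ⊢ ∅
Coarsest stable partition (strong bisimilarity classes):
  B0 = {p0, q0}
  B1 = {p1, q1}
p0 ∈ B0, q0 ∈ B0 → same block
Bisimilar ⇒ trace-equivalent.

YES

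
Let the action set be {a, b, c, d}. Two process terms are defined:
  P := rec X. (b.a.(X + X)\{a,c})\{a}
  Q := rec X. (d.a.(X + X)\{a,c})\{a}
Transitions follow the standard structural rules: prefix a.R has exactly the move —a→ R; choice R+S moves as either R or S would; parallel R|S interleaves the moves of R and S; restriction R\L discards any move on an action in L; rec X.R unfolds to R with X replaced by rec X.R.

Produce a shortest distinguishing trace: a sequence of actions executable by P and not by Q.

LTS(P): 2 reachable states
  m0 = rec X. (b.a.(X + X)\{a,c})\{a} :: =b=> m1
  m1 = (a.((rec X. (b.a.(X + X)\{a,c})\{a}) + (rec X. (b.a.(X + X)\{a,c})\{a}))\{a,c})\{a} :: ·
LTS(Q): 2 reachable states
  n0 = rec X. (d.a.(X + X)\{a,c})\{a} :: =d=> n1
  n1 = (a.((rec X. (d.a.(X + X)\{a,c})\{a}) + (rec X. (d.a.(X + X)\{a,c})\{a}))\{a,c})\{a} :: ·
Run σ = ⟨b⟩ on P: start {m0}
  [1] b ⇒ {m1}
  ✓ P
Run σ = ⟨b⟩ on Q: start {n0}
  [1] b ⇒ no successor for Q

b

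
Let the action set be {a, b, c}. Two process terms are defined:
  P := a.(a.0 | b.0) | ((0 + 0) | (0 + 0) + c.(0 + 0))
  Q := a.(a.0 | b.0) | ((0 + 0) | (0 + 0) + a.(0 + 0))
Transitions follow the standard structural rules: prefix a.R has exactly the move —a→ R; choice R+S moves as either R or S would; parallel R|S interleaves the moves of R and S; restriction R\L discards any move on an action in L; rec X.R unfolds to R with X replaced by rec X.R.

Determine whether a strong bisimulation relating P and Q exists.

not bisimilar

Reachable graph of P (10 states):
  m0 = a.(a.0 | b.0) | ((0 + 0) | (0 + 0) + c.(0 + 0)) | ··a··> m1, ··c··> m2
  m1 = a.0 | b.0 | ((0 + 0) | (0 + 0) + c.(0 + 0)) | ··a··> m3, ··b··> m4, ··c··> m5
  m2 = a.(a.0 | b.0) | (0 + 0) | ··a··> m5
  m3 = 0 | b.0 | ((0 + 0) | (0 + 0) + c.(0 + 0)) | ··b··> m6, ··c··> m7
  m4 = a.0 | 0 | ((0 + 0) | (0 + 0) + c.(0 + 0)) | ··a··> m6, ··c··> m8
  m5 = a.0 | b.0 | (0 + 0) | ··a··> m7, ··b··> m8
  m6 = 0 | 0 | ((0 + 0) | (0 + 0) + c.(0 + 0)) | ··c··> m9
  m7 = 0 | b.0 | (0 + 0) | ··b··> m9
  m8 = a.0 | 0 | (0 + 0) | ··a··> m9
  m9 = 0 | 0 | (0 + 0) | stopped
Reachable graph of Q (10 states):
  n0 = a.(a.0 | b.0) | ((0 + 0) | (0 + 0) + a.(0 + 0)) | ··a··> n1, ··a··> n2
  n1 = a.(a.0 | b.0) | (0 + 0) | ··a··> n3
  n2 = a.0 | b.0 | ((0 + 0) | (0 + 0) + a.(0 + 0)) | ··a··> n3, ··a··> n4, ··b··> n5
  n3 = a.0 | b.0 | (0 + 0) | ··a··> n6, ··b··> n7
  n4 = 0 | b.0 | ((0 + 0) | (0 + 0) + a.(0 + 0)) | ··a··> n6, ··b··> n8
  n5 = a.0 | 0 | ((0 + 0) | (0 + 0) + a.(0 + 0)) | ··a··> n7, ··a··> n8
  n6 = 0 | b.0 | (0 + 0) | ··b··> n9
  n7 = a.0 | 0 | (0 + 0) | ··a··> n9
  n8 = 0 | 0 | ((0 + 0) | (0 + 0) + a.(0 + 0)) | ··a··> n9
  n9 = 0 | 0 | (0 + 0) | stopped
Bisimilarity quotient blocks:
  B0 = {m0}
  B1 = {m1}
  B2 = {m5, n3, n4}
  B3 = {m8, n7, n8}
  B4 = {m9, n9}
  B5 = {m7, n6}
  B6 = {m3}
  B7 = {m6}
  B8 = {m4}
  B9 = {m2, n1}
  B10 = {n0}
  B11 = {n2}
  B12 = {n5}
m0 ∈ B0, n0 ∈ B10 → different blocks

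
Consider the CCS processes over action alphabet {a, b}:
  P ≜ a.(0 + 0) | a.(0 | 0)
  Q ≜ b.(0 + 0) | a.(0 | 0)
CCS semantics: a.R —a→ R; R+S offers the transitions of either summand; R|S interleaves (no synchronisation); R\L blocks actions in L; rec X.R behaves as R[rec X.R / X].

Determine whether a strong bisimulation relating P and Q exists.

NO

LTS(P): 4 reachable states
  m0 = a.(0 + 0) | a.(0 | 0) | --a--▸ m1, --a--▸ m2
  m1 = (0 + 0) | a.(0 | 0) | --a--▸ m3
  m2 = a.(0 + 0) | (0 | 0) | --a--▸ m3
  m3 = (0 + 0) | (0 | 0) | ∅
LTS(Q): 4 reachable states
  n0 = b.(0 + 0) | a.(0 | 0) | --a--▸ n1, --b--▸ n2
  n1 = b.(0 + 0) | (0 | 0) | --b--▸ n3
  n2 = (0 + 0) | a.(0 | 0) | --a--▸ n3
  n3 = (0 + 0) | (0 | 0) | ∅
Coarsest stable partition (strong bisimilarity classes):
  B0 = {m0}
  B1 = {m1, m2, n2}
  B2 = {m3, n3}
  B3 = {n0}
  B4 = {n1}
m0 ∈ B0, n0 ∈ B3 → different blocks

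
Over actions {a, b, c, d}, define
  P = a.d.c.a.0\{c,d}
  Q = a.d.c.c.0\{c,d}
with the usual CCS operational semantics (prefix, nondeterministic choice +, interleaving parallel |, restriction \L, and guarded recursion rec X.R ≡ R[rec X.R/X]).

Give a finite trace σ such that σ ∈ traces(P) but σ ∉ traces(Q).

adca

P's transition system — 5 states:
  m0 = a.d.c.a.0\{c,d} ⊢ ··a··> m1
  m1 = d.c.a.0\{c,d} ⊢ ··d··> m2
  m2 = c.a.0\{c,d} ⊢ ··c··> m3
  m3 = a.0\{c,d} ⊢ ··a··> m4
  m4 = 0\{c,d} ⊢ ·
Q's transition system — 5 states:
  n0 = a.d.c.c.0\{c,d} ⊢ ··a··> n1
  n1 = d.c.c.0\{c,d} ⊢ ··d··> n2
  n2 = c.c.0\{c,d} ⊢ ··c··> n3
  n3 = c.0\{c,d} ⊢ ··c··> n4
  n4 = 0\{c,d} ⊢ ·
Executing adca from P (initial set {m0}):
  [1] a ⇒ {m1}
  [2] d ⇒ {m2}
  [3] c ⇒ {m3}
  [4] a ⇒ {m4}
  — P admits the full trace.
Executing adca from Q (initial set {n0}):
  [1] a ⇒ {n1}
  [2] d ⇒ {n2}
  [3] c ⇒ {n3}
  [4] a ⇒ ∅ (Q stuck)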